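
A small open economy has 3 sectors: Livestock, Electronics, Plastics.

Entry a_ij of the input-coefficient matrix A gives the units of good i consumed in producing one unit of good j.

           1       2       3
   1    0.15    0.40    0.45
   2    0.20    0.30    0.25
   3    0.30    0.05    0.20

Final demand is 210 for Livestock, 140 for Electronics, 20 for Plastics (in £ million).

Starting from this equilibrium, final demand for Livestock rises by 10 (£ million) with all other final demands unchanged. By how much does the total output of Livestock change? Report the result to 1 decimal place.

Δx_1 = 20.1

I − A =
  [   0.85    -0.40    -0.45]
  [  -0.20     0.70    -0.25]
  [  -0.30    -0.05     0.80]
Cofactors of I−A, C_ij = (−1)^(i+j)·(minor ij) (rows/columns in the sector order above):
  C_11 = (0.70)(0.80) − (-0.25)(-0.05) = 0.5475
  C_12 = −[(-0.20)(0.80) − (-0.25)(-0.30)] = 0.2350
  C_13 = (-0.20)(-0.05) − (0.70)(-0.30) = 0.2200
  C_21 = −[(-0.40)(0.80) − (-0.45)(-0.05)] = 0.3425
  C_22 = (0.85)(0.80) − (-0.45)(-0.30) = 0.5450
  C_23 = −[(0.85)(-0.05) − (-0.40)(-0.30)] = 0.1625
  C_31 = (-0.40)(-0.25) − (-0.45)(0.70) = 0.4150
  C_32 = −[(0.85)(-0.25) − (-0.45)(-0.20)] = 0.3025
  C_33 = (0.85)(0.70) − (-0.40)(-0.20) = 0.5150
det(I−A) = Σ_j (I−A)_1j·C_1j = (0.85)(0.5475) + (-0.40)(0.2350) + (-0.45)(0.2200) = 0.272375
adj(I−A) = Cᵀ =
  [ 0.5475   0.3425   0.4150]
  [ 0.2350   0.5450   0.3025]
  [ 0.2200   0.1625   0.5150]
(I − A)⁻¹ = adj(I−A) / det(I−A) ≈
  [   2.0101     1.2575     1.5236]
  [   0.8628     2.0009     1.1106]
  [   0.8077     0.5966     1.8908]
Δx = (I − A)⁻¹ Δd with Δd having +10 in the Livestock component and 0 elsewhere.
So Δx_1 = L_11 · (+10), where L_11 = adj(I−A)_11 / det(I−A) = 0.5475 / 0.272375.
Δx_1 = 0.5475 × (+10) / 0.272375 = 5.475 / 0.272375 ≈ 20.1.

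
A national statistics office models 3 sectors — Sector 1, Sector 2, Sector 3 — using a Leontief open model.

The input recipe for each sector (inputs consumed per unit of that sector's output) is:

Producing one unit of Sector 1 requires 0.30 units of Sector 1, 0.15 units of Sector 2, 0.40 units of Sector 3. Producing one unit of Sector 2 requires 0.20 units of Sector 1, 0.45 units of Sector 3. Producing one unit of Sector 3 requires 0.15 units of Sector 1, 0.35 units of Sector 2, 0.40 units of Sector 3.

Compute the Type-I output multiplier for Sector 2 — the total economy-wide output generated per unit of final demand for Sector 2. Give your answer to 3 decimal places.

m_2 = 4.868

I − A =
  [   0.70    -0.20    -0.15]
  [  -0.15     1.00    -0.35]
  [  -0.40    -0.45     0.60]
Cofactors of I−A, C_ij = (−1)^(i+j)·(minor ij) (rows/columns in the sector order above):
  C_11 = (1.00)(0.60) − (-0.35)(-0.45) = 0.4425
  C_12 = −[(-0.15)(0.60) − (-0.35)(-0.40)] = 0.2300
  C_13 = (-0.15)(-0.45) − (1.00)(-0.40) = 0.4675
  C_21 = −[(-0.20)(0.60) − (-0.15)(-0.45)] = 0.1875
  C_22 = (0.70)(0.60) − (-0.15)(-0.40) = 0.3600
  C_23 = −[(0.70)(-0.45) − (-0.20)(-0.40)] = 0.3950
  C_31 = (-0.20)(-0.35) − (-0.15)(1.00) = 0.2200
  C_32 = −[(0.70)(-0.35) − (-0.15)(-0.15)] = 0.2675
  C_33 = (0.70)(1.00) − (-0.20)(-0.15) = 0.6700
det(I−A) = Σ_j (I−A)_1j·C_1j = (0.70)(0.4425) + (-0.20)(0.2300) + (-0.15)(0.4675) = 0.193625
adj(I−A) = Cᵀ =
  [ 0.4425   0.1875   0.2200]
  [ 0.2300   0.3600   0.2675]
  [ 0.4675   0.3950   0.6700]
(I − A)⁻¹ = adj(I−A) / det(I−A) ≈
  [   2.2853     0.9684     1.1362]
  [   1.1879     1.8593     1.3815]
  [   2.4145     2.0400     3.4603]
The output multiplier for sector j is the column-j sum of the Leontief inverse (I − A)⁻¹ = adj(I−A) / det(I−A).
Column 2 of adj(I−A): (0.1875, 0.3600, 0.3950); det(I−A) = 0.193625.
m_2 = (0.1875 + 0.3600 + 0.3950) / 0.193625 = 0.9425 / 0.193625 ≈ 4.868.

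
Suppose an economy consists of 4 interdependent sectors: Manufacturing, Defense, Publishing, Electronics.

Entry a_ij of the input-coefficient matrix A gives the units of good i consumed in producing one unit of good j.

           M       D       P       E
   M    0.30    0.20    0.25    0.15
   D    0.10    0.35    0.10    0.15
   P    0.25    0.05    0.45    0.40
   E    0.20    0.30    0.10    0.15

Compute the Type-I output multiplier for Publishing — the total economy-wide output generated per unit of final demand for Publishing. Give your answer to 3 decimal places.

I − A =
  [   0.70    -0.20    -0.25    -0.15]
  [  -0.10     0.65    -0.10    -0.15]
  [  -0.25    -0.05     0.55    -0.40]
  [  -0.20    -0.30    -0.10     0.85]
Compute the cofactors C_ij = (−1)^(i+j)·(3×3 minor ij) of I−A; the adjugate is their transpose:
adj(I−A) = Cᵀ =
  [ 0.236125   0.151625   0.161125   0.144250]
  [ 0.092250   0.205875   0.097250   0.098375]
  [ 0.196625   0.182000   0.308250   0.211875]
  [ 0.111250   0.129750   0.108500   0.188875]
det(I−A) = Σ_j (I−A)_1j·C_1j = (0.70)(0.236125) + (-0.20)(0.092250) + (-0.25)(0.196625) + (-0.15)(0.111250) = 0.08099375
(I − A)⁻¹ = adj(I−A) / det(I−A) ≈
  [   2.9153     1.8721     1.9894     1.7810]
  [   1.1390     2.5419     1.2007     1.2146]
  [   2.4277     2.2471     3.8058     2.6159]
  [   1.3736     1.6020     1.3396     2.3320]
The output multiplier for sector j is the column-j sum of the Leontief inverse (I − A)⁻¹ = adj(I−A) / det(I−A).
Column P of adj(I−A): (0.161125, 0.097250, 0.308250, 0.108500); det(I−A) = 0.08099375.
m_P = (0.161125 + 0.097250 + 0.308250 + 0.108500) / 0.08099375 = 0.675125 / 0.08099375 ≈ 8.336.

m_P = 8.336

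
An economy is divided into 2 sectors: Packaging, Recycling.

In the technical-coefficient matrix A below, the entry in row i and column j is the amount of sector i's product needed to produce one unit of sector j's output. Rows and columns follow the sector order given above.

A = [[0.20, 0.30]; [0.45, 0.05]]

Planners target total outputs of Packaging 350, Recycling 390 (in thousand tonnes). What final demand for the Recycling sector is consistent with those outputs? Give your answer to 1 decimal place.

d_2 = 213.0

I − A =
  [   0.80    -0.30]
  [  -0.45     0.95]
d = (I − A) x:
  d_1 = (+0.80)·350 + (-0.30)·390 = 163.0
  d_2 = (-0.45)·350 + (+0.95)·390 = 213.0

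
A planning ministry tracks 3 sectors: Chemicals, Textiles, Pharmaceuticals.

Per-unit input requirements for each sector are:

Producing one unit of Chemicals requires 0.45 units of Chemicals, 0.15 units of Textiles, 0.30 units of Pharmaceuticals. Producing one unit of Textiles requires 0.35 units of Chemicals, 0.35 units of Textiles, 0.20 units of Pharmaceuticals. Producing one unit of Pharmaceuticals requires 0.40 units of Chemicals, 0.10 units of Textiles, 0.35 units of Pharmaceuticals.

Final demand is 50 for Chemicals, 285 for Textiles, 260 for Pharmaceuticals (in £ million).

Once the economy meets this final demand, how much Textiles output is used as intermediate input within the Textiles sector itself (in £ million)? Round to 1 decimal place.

z_TT = 419.4

I − A =
  [   0.55    -0.35    -0.40]
  [  -0.15     0.65    -0.10]
  [  -0.30    -0.20     0.65]
Cofactors of I−A, C_ij = (−1)^(i+j)·(minor ij) (rows/columns in the sector order above):
  C_11 = (0.65)(0.65) − (-0.10)(-0.20) = 0.4025
  C_12 = −[(-0.15)(0.65) − (-0.10)(-0.30)] = 0.1275
  C_13 = (-0.15)(-0.20) − (0.65)(-0.30) = 0.2250
  C_21 = −[(-0.35)(0.65) − (-0.40)(-0.20)] = 0.3075
  C_22 = (0.55)(0.65) − (-0.40)(-0.30) = 0.2375
  C_23 = −[(0.55)(-0.20) − (-0.35)(-0.30)] = 0.2150
  C_31 = (-0.35)(-0.10) − (-0.40)(0.65) = 0.2950
  C_32 = −[(0.55)(-0.10) − (-0.40)(-0.15)] = 0.1150
  C_33 = (0.55)(0.65) − (-0.35)(-0.15) = 0.3050
det(I−A) = Σ_j (I−A)_1j·C_1j = (0.55)(0.4025) + (-0.35)(0.1275) + (-0.40)(0.2250) = 0.08675
adj(I−A) = Cᵀ =
  [ 0.4025   0.3075   0.2950]
  [ 0.1275   0.2375   0.1150]
  [ 0.2250   0.2150   0.3050]
(I − A)⁻¹ = adj(I−A) / det(I−A) ≈
  [   4.6398     3.5447     3.4006]
  [   1.4697     2.7378     1.3256]
  [   2.5937     2.4784     3.5159]
First solve x = (I − A)⁻¹ d = adj(I−A)·d / det(I−A); in particular x_T = (0.1275·50 + 0.2375·285 + 0.1150·260) / 0.08675 = 103.9625 / 0.08675 ≈ 1198.415.
Intermediate flow from T to T: z_TT = a_TT · x_T = 0.35 × 103.9625 / 0.08675 = 36.386875 / 0.08675 ≈ 419.4.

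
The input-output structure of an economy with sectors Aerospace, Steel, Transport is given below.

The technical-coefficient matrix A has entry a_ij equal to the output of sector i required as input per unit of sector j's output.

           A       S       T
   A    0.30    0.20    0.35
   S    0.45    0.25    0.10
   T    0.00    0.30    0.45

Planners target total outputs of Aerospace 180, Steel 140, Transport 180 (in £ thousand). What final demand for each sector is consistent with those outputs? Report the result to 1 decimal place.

I − A =
  [   0.70    -0.20    -0.35]
  [  -0.45     0.75    -0.10]
  [   0.00    -0.30     0.55]
d = (I − A) x:
  d_A = (+0.70)·180 + (-0.20)·140 + (-0.35)·180 = 35.0
  d_S = (-0.45)·180 + (+0.75)·140 + (-0.10)·180 = 6.0
  d_T = (+0.00)·180 + (-0.30)·140 + (+0.55)·180 = 57.0

d_A = 35.0, d_S = 6.0, d_T = 57.0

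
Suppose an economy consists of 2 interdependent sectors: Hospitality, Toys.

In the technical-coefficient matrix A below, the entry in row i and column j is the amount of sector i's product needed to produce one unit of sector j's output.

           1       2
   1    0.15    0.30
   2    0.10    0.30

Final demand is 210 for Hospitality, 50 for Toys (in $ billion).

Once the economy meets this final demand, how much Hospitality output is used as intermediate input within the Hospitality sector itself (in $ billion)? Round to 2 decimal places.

I − A =
  [   0.85    -0.30]
  [  -0.10     0.70]
det(I−A) = (0.85)(0.70) − (-0.30)(-0.10) = 0.5650
adj(I−A) = [[0.70, 0.30], [0.10, 0.85]]
(I − A)⁻¹ = adj(I−A) / det(I−A) ≈
  [   1.2389     0.5310]
  [   0.1770     1.5044]
First solve x = (I − A)⁻¹ d = adj(I−A)·d / det(I−A); in particular x_1 = (0.70·210 + 0.30·50) / 0.5650 = 162.00 / 0.5650 ≈ 286.7257.
Intermediate flow from 1 to 1: z_11 = a_11 · x_1 = 0.15 × 162.00 / 0.5650 = 24.30 / 0.5650 ≈ 43.01.

z_11 = 43.01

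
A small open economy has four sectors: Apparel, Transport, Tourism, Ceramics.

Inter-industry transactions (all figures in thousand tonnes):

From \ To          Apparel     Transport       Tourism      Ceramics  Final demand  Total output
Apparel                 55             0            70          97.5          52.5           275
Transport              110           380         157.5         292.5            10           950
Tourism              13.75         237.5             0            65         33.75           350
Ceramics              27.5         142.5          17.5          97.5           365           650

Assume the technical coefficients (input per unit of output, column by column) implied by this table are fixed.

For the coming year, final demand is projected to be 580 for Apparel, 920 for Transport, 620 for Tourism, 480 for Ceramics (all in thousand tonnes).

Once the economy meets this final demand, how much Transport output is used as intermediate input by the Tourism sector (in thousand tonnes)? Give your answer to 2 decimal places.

Technical coefficients a_ij = z_ij / X_j:
  a_11 = 55/275 = 0.20, a_21 = 110/275 = 0.40, a_31 = 13.75/275 = 0.05, a_41 = 27.5/275 = 0.10
  a_12 = 0/950 = 0.00, a_22 = 380/950 = 0.40, a_32 = 237.5/950 = 0.25, a_42 = 142.5/950 = 0.15
  a_13 = 70/350 = 0.20, a_23 = 157.5/350 = 0.45, a_33 = 0/350 = 0.00, a_43 = 17.5/350 = 0.05
  a_14 = 97.5/650 = 0.15, a_24 = 292.5/650 = 0.45, a_34 = 65/650 = 0.10, a_44 = 97.5/650 = 0.15
I − A =
  [   0.80     0.00    -0.20    -0.15]
  [  -0.40     0.60    -0.45    -0.45]
  [  -0.05    -0.25     1.00    -0.10]
  [  -0.10    -0.15    -0.05     0.85]
Compute the cofactors C_ij = (−1)^(i+j)·(3×3 minor ij) of I−A; the adjugate is their transpose:
adj(I−A) = Cᵀ =
  [ 0.331500   0.069875   0.103125   0.107625]
  [ 0.407750   0.650125   0.397250   0.462875]
  [ 0.130375   0.179375   0.336000   0.157500]
  [ 0.118625   0.133500   0.102000   0.364000]
det(I−A) = Σ_j (I−A)_1j·C_1j = (0.80)(0.331500) + (0.00)(0.407750) + (-0.20)(0.130375) + (-0.15)(0.118625) = 0.22133125
(I − A)⁻¹ = adj(I−A) / det(I−A) ≈
  [   1.4978     0.3157     0.4659     0.4863]
  [   1.8423     2.9373     1.7948     2.0913]
  [   0.5890     0.8104     1.5181     0.7116]
  [   0.5360     0.6032     0.4608     1.6446]
First solve x = (I − A)⁻¹ d = adj(I−A)·d / det(I−A); in particular x_3 = (0.130375·580 + 0.179375·920 + 0.336000·620 + 0.157500·480) / 0.22133125 = 524.5625 / 0.22133125 ≈ 2370.0336.
Intermediate flow from 2 to 3: z_23 = a_23 · x_3 = 0.45 × 524.5625 / 0.22133125 = 236.053125 / 0.22133125 ≈ 1066.52.

z_23 = 1066.52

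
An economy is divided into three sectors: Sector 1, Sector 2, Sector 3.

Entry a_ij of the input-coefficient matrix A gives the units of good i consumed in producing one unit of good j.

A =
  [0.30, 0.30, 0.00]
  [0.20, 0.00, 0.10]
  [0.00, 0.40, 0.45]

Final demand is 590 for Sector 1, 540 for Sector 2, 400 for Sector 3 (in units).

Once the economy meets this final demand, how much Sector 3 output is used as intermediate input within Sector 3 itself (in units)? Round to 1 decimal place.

z_33 = 631.1

I − A =
  [   0.70    -0.30     0.00]
  [  -0.20     1.00    -0.10]
  [   0.00    -0.40     0.55]
Cofactors of I−A, C_ij = (−1)^(i+j)·(minor ij) (rows/columns in the sector order above):
  C_11 = (1.00)(0.55) − (-0.10)(-0.40) = 0.5100
  C_12 = −[(-0.20)(0.55) − (-0.10)(0.00)] = 0.1100
  C_13 = (-0.20)(-0.40) − (1.00)(0.00) = 0.0800
  C_21 = −[(-0.30)(0.55) − (0.00)(-0.40)] = 0.1650
  C_22 = (0.70)(0.55) − (0.00)(0.00) = 0.3850
  C_23 = −[(0.70)(-0.40) − (-0.30)(0.00)] = 0.2800
  C_31 = (-0.30)(-0.10) − (0.00)(1.00) = 0.0300
  C_32 = −[(0.70)(-0.10) − (0.00)(-0.20)] = 0.0700
  C_33 = (0.70)(1.00) − (-0.30)(-0.20) = 0.6400
det(I−A) = Σ_j (I−A)_1j·C_1j = (0.70)(0.5100) + (-0.30)(0.1100) + (0.00)(0.0800) = 0.3240
adj(I−A) = Cᵀ =
  [ 0.5100   0.1650   0.0300]
  [ 0.1100   0.3850   0.0700]
  [ 0.0800   0.2800   0.6400]
(I − A)⁻¹ = adj(I−A) / det(I−A) ≈
  [   1.5741     0.5093     0.0926]
  [   0.3395     1.1883     0.2160]
  [   0.2469     0.8642     1.9753]
First solve x = (I − A)⁻¹ d = adj(I−A)·d / det(I−A); in particular x_3 = (0.0800·590 + 0.2800·540 + 0.6400·400) / 0.3240 = 454.40 / 0.3240 ≈ 1402.469.
Intermediate flow from 3 to 3: z_33 = a_33 · x_3 = 0.45 × 454.40 / 0.3240 = 204.48 / 0.3240 ≈ 631.1.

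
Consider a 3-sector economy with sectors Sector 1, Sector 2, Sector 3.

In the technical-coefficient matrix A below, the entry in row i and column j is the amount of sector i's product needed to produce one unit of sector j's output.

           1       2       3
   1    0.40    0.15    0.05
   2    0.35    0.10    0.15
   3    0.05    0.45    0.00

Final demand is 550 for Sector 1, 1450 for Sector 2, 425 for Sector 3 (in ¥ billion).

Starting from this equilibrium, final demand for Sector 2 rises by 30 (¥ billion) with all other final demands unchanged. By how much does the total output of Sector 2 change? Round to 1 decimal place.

Δx_2 = 41.1

I − A =
  [   0.60    -0.15    -0.05]
  [  -0.35     0.90    -0.15]
  [  -0.05    -0.45     1.00]
Cofactors of I−A, C_ij = (−1)^(i+j)·(minor ij) (rows/columns in the sector order above):
  C_11 = (0.90)(1.00) − (-0.15)(-0.45) = 0.8325
  C_12 = −[(-0.35)(1.00) − (-0.15)(-0.05)] = 0.3575
  C_13 = (-0.35)(-0.45) − (0.90)(-0.05) = 0.2025
  C_21 = −[(-0.15)(1.00) − (-0.05)(-0.45)] = 0.1725
  C_22 = (0.60)(1.00) − (-0.05)(-0.05) = 0.5975
  C_23 = −[(0.60)(-0.45) − (-0.15)(-0.05)] = 0.2775
  C_31 = (-0.15)(-0.15) − (-0.05)(0.90) = 0.0675
  C_32 = −[(0.60)(-0.15) − (-0.05)(-0.35)] = 0.1075
  C_33 = (0.60)(0.90) − (-0.15)(-0.35) = 0.4875
det(I−A) = Σ_j (I−A)_1j·C_1j = (0.60)(0.8325) + (-0.15)(0.3575) + (-0.05)(0.2025) = 0.43575
adj(I−A) = Cᵀ =
  [ 0.8325   0.1725   0.0675]
  [ 0.3575   0.5975   0.1075]
  [ 0.2025   0.2775   0.4875]
(I − A)⁻¹ = adj(I−A) / det(I−A) ≈
  [   1.9105     0.3959     0.1549]
  [   0.8204     1.3712     0.2467]
  [   0.4647     0.6368     1.1188]
Δx = (I − A)⁻¹ Δd with Δd having +30 in the Sector 2 component and 0 elsewhere.
So Δx_2 = L_22 · (+30), where L_22 = adj(I−A)_22 / det(I−A) = 0.5975 / 0.43575.
Δx_2 = 0.5975 × (+30) / 0.43575 = 17.925 / 0.43575 ≈ 41.1.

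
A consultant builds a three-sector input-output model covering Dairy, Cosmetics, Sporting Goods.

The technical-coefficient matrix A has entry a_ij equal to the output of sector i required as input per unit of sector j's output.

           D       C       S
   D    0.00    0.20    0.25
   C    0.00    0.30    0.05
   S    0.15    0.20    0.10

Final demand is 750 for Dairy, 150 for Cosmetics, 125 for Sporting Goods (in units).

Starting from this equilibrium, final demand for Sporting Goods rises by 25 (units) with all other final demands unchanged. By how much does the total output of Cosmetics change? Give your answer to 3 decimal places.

I − A =
  [   1.00    -0.20    -0.25]
  [   0.00     0.70    -0.05]
  [  -0.15    -0.20     0.90]
Cofactors of I−A, C_ij = (−1)^(i+j)·(minor ij) (rows/columns in the sector order above):
  C_11 = (0.70)(0.90) − (-0.05)(-0.20) = 0.6200
  C_12 = −[(0.00)(0.90) − (-0.05)(-0.15)] = 0.0075
  C_13 = (0.00)(-0.20) − (0.70)(-0.15) = 0.1050
  C_21 = −[(-0.20)(0.90) − (-0.25)(-0.20)] = 0.2300
  C_22 = (1.00)(0.90) − (-0.25)(-0.15) = 0.8625
  C_23 = −[(1.00)(-0.20) − (-0.20)(-0.15)] = 0.2300
  C_31 = (-0.20)(-0.05) − (-0.25)(0.70) = 0.1850
  C_32 = −[(1.00)(-0.05) − (-0.25)(0.00)] = 0.0500
  C_33 = (1.00)(0.70) − (-0.20)(0.00) = 0.7000
det(I−A) = Σ_j (I−A)_1j·C_1j = (1.00)(0.6200) + (-0.20)(0.0075) + (-0.25)(0.1050) = 0.59225
adj(I−A) = Cᵀ =
  [ 0.6200   0.2300   0.1850]
  [ 0.0075   0.8625   0.0500]
  [ 0.1050   0.2300   0.7000]
(I − A)⁻¹ = adj(I−A) / det(I−A) ≈
  [   1.0469     0.3883     0.3124]
  [   0.0127     1.4563     0.0844]
  [   0.1773     0.3883     1.1819]
Δx = (I − A)⁻¹ Δd with Δd having +25 in the Sporting Goods component and 0 elsewhere.
So Δx_C = L_CS · (+25), where L_CS = adj(I−A)_CS / det(I−A) = 0.0500 / 0.59225.
Δx_C = 0.0500 × (+25) / 0.59225 = 1.25 / 0.59225 ≈ 2.111.

Δx_C = 2.111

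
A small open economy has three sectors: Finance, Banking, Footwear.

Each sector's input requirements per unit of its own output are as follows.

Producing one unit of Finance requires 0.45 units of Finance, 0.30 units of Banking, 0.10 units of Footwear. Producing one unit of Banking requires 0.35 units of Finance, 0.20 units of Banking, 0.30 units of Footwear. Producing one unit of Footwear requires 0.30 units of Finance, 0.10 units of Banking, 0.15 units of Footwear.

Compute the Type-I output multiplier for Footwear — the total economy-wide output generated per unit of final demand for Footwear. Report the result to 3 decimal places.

I − A =
  [   0.55    -0.35    -0.30]
  [  -0.30     0.80    -0.10]
  [  -0.10    -0.30     0.85]
Cofactors of I−A, C_ij = (−1)^(i+j)·(minor ij) (rows/columns in the sector order above):
  C_11 = (0.80)(0.85) − (-0.10)(-0.30) = 0.6500
  C_12 = −[(-0.30)(0.85) − (-0.10)(-0.10)] = 0.2650
  C_13 = (-0.30)(-0.30) − (0.80)(-0.10) = 0.1700
  C_21 = −[(-0.35)(0.85) − (-0.30)(-0.30)] = 0.3875
  C_22 = (0.55)(0.85) − (-0.30)(-0.10) = 0.4375
  C_23 = −[(0.55)(-0.30) − (-0.35)(-0.10)] = 0.2000
  C_31 = (-0.35)(-0.10) − (-0.30)(0.80) = 0.2750
  C_32 = −[(0.55)(-0.10) − (-0.30)(-0.30)] = 0.1450
  C_33 = (0.55)(0.80) − (-0.35)(-0.30) = 0.3350
det(I−A) = Σ_j (I−A)_1j·C_1j = (0.55)(0.6500) + (-0.35)(0.2650) + (-0.30)(0.1700) = 0.21375
adj(I−A) = Cᵀ =
  [ 0.6500   0.3875   0.2750]
  [ 0.2650   0.4375   0.1450]
  [ 0.1700   0.2000   0.3350]
(I − A)⁻¹ = adj(I−A) / det(I−A) ≈
  [   3.0409     1.8129     1.2865]
  [   1.2398     2.0468     0.6784]
  [   0.7953     0.9357     1.5673]
The output multiplier for sector j is the column-j sum of the Leontief inverse (I − A)⁻¹ = adj(I−A) / det(I−A).
Column 3 of adj(I−A): (0.2750, 0.1450, 0.3350); det(I−A) = 0.21375.
m_3 = (0.2750 + 0.1450 + 0.3350) / 0.21375 = 0.755 / 0.21375 ≈ 3.532.

m_3 = 3.532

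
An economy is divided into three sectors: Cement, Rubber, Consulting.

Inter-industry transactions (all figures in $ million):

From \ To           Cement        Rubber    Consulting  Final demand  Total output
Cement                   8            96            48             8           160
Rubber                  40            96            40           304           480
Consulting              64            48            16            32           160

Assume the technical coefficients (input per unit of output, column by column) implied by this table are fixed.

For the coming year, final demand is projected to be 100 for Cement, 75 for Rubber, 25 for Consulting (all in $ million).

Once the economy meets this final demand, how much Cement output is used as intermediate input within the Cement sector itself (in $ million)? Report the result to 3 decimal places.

Technical coefficients a_ij = z_ij / X_j:
  a_11 = 8/160 = 0.05, a_21 = 40/160 = 0.25, a_31 = 64/160 = 0.40
  a_12 = 96/480 = 0.20, a_22 = 96/480 = 0.20, a_32 = 48/480 = 0.10
  a_13 = 48/160 = 0.30, a_23 = 40/160 = 0.25, a_33 = 16/160 = 0.10
I − A =
  [   0.95    -0.20    -0.30]
  [  -0.25     0.80    -0.25]
  [  -0.40    -0.10     0.90]
Cofactors of I−A, C_ij = (−1)^(i+j)·(minor ij) (rows/columns in the sector order above):
  C_11 = (0.80)(0.90) − (-0.25)(-0.10) = 0.6950
  C_12 = −[(-0.25)(0.90) − (-0.25)(-0.40)] = 0.3250
  C_13 = (-0.25)(-0.10) − (0.80)(-0.40) = 0.3450
  C_21 = −[(-0.20)(0.90) − (-0.30)(-0.10)] = 0.2100
  C_22 = (0.95)(0.90) − (-0.30)(-0.40) = 0.7350
  C_23 = −[(0.95)(-0.10) − (-0.20)(-0.40)] = 0.1750
  C_31 = (-0.20)(-0.25) − (-0.30)(0.80) = 0.2900
  C_32 = −[(0.95)(-0.25) − (-0.30)(-0.25)] = 0.3125
  C_33 = (0.95)(0.80) − (-0.20)(-0.25) = 0.7100
det(I−A) = Σ_j (I−A)_1j·C_1j = (0.95)(0.6950) + (-0.20)(0.3250) + (-0.30)(0.3450) = 0.49175
adj(I−A) = Cᵀ =
  [ 0.6950   0.2100   0.2900]
  [ 0.3250   0.7350   0.3125]
  [ 0.3450   0.1750   0.7100]
(I − A)⁻¹ = adj(I−A) / det(I−A) ≈
  [   1.4133     0.4270     0.5897]
  [   0.6609     1.4947     0.6355]
  [   0.7016     0.3559     1.4438]
First solve x = (I − A)⁻¹ d = adj(I−A)·d / det(I−A); in particular x_1 = (0.6950·100 + 0.2100·75 + 0.2900·25) / 0.49175 = 92.50 / 0.49175 ≈ 188.10371.
Intermediate flow from 1 to 1: z_11 = a_11 · x_1 = 0.05 × 92.50 / 0.49175 = 4.625 / 0.49175 ≈ 9.405.

z_11 = 9.405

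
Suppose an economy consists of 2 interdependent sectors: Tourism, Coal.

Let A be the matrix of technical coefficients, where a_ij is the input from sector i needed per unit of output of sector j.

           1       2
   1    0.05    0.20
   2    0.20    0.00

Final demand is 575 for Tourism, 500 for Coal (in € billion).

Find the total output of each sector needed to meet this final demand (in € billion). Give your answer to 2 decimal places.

I − A =
  [   0.95    -0.20]
  [  -0.20     1.00]
det(I−A) = (0.95)(1.00) − (-0.20)(-0.20) = 0.9100
adj(I−A) = [[1.00, 0.20], [0.20, 0.95]]
(I − A)⁻¹ = adj(I−A) / det(I−A) ≈
  [   1.0989     0.2198]
  [   0.2198     1.0440]
x = (I − A)⁻¹ d = adj(I−A)·d / det(I−A), with det(I−A) = 0.9100:
  x_1 = (1.00·575 + 0.20·500) / 0.9100 = 675.00 / 0.9100 ≈ 741.76
  x_2 = (0.20·575 + 0.95·500) / 0.9100 = 590.00 / 0.9100 ≈ 648.35

x_1 = 741.76, x_2 = 648.35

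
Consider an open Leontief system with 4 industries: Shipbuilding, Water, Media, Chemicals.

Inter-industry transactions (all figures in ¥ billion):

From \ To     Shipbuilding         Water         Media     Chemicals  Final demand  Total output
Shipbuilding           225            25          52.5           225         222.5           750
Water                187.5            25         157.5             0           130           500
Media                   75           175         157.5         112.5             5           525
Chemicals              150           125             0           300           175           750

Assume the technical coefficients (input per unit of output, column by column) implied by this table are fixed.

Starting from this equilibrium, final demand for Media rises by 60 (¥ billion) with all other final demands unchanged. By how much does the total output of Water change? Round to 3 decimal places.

Technical coefficients a_ij = z_ij / X_j:
  a_11 = 225/750 = 0.30, a_21 = 187.5/750 = 0.25, a_31 = 75/750 = 0.10, a_41 = 150/750 = 0.20
  a_12 = 25/500 = 0.05, a_22 = 25/500 = 0.05, a_32 = 175/500 = 0.35, a_42 = 125/500 = 0.25
  a_13 = 52.5/525 = 0.10, a_23 = 157.5/525 = 0.30, a_33 = 157.5/525 = 0.30, a_43 = 0/525 = 0.00
  a_14 = 225/750 = 0.30, a_24 = 0/750 = 0.00, a_34 = 112.5/750 = 0.15, a_44 = 300/750 = 0.40
I − A =
  [   0.70    -0.05    -0.10    -0.30]
  [  -0.25     0.95    -0.30     0.00]
  [  -0.10    -0.35     0.70    -0.15]
  [  -0.20    -0.25     0.00     0.60]
Compute the cofactors C_ij = (−1)^(i+j)·(3×3 minor ij) of I−A; the adjugate is their transpose:
adj(I−A) = Cᵀ =
  [ 0.324750   0.098250   0.088500   0.184500]
  [ 0.132000   0.243000   0.123000   0.096750]
  [ 0.147375   0.164250   0.315750   0.152625]
  [ 0.163250   0.134000   0.080750   0.363500]
det(I−A) = Σ_j (I−A)_1j·C_1j = (0.70)(0.324750) + (-0.05)(0.132000) + (-0.10)(0.147375) + (-0.30)(0.163250) = 0.1570125
(I − A)⁻¹ = adj(I−A) / det(I−A) ≈
  [   2.0683     0.6257     0.5636     1.1751]
  [   0.8407     1.5476     0.7834     0.6162]
  [   0.9386     1.0461     2.0110     0.9721]
  [   1.0397     0.8534     0.5143     2.3151]
Δx = (I − A)⁻¹ Δd with Δd having +60 in the Media component and 0 elsewhere.
So Δx_2 = L_23 · (+60), where L_23 = adj(I−A)_23 / det(I−A) = 0.123000 / 0.1570125.
Δx_2 = 0.123000 × (+60) / 0.1570125 = 7.38 / 0.1570125 ≈ 47.003.

Δx_2 = 47.003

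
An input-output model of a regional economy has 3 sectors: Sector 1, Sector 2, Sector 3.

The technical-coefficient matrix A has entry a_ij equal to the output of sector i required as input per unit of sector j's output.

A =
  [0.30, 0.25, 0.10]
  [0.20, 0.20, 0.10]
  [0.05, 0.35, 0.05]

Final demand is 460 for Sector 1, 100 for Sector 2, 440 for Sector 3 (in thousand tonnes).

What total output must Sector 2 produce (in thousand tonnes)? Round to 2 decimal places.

I − A =
  [   0.70    -0.25    -0.10]
  [  -0.20     0.80    -0.10]
  [  -0.05    -0.35     0.95]
Cofactors of I−A, C_ij = (−1)^(i+j)·(minor ij) (rows/columns in the sector order above):
  C_11 = (0.80)(0.95) − (-0.10)(-0.35) = 0.7250
  C_12 = −[(-0.20)(0.95) − (-0.10)(-0.05)] = 0.1950
  C_13 = (-0.20)(-0.35) − (0.80)(-0.05) = 0.1100
  C_21 = −[(-0.25)(0.95) − (-0.10)(-0.35)] = 0.2725
  C_22 = (0.70)(0.95) − (-0.10)(-0.05) = 0.6600
  C_23 = −[(0.70)(-0.35) − (-0.25)(-0.05)] = 0.2575
  C_31 = (-0.25)(-0.10) − (-0.10)(0.80) = 0.1050
  C_32 = −[(0.70)(-0.10) − (-0.10)(-0.20)] = 0.0900
  C_33 = (0.70)(0.80) − (-0.25)(-0.20) = 0.5100
det(I−A) = Σ_j (I−A)_1j·C_1j = (0.70)(0.7250) + (-0.25)(0.1950) + (-0.10)(0.1100) = 0.44775
adj(I−A) = Cᵀ =
  [ 0.7250   0.2725   0.1050]
  [ 0.1950   0.6600   0.0900]
  [ 0.1100   0.2575   0.5100]
(I − A)⁻¹ = adj(I−A) / det(I−A) ≈
  [   1.6192     0.6086     0.2345]
  [   0.4355     1.4740     0.2010]
  [   0.2457     0.5751     1.1390]
x = (I − A)⁻¹ d = adj(I−A)·d / det(I−A), with det(I−A) = 0.44775:
  x_1 = (0.7250·460 + 0.2725·100 + 0.1050·440) / 0.44775 = 406.95 / 0.44775 ≈ 908.88
  x_2 = (0.1950·460 + 0.6600·100 + 0.0900·440) / 0.44775 = 195.30 / 0.44775 ≈ 436.18
  x_3 = (0.1100·460 + 0.2575·100 + 0.5100·440) / 0.44775 = 300.75 / 0.44775 ≈ 671.69

x_2 = 436.18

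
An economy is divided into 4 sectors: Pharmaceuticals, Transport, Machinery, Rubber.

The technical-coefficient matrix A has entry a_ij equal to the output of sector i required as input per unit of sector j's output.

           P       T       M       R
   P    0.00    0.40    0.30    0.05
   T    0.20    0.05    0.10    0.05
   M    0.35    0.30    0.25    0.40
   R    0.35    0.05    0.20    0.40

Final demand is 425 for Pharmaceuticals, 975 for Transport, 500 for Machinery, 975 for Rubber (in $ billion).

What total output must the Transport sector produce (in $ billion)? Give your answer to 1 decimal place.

x_T = 3090.0

I − A =
  [   1.00    -0.40    -0.30    -0.05]
  [  -0.20     0.95    -0.10    -0.05]
  [  -0.35    -0.30     0.75    -0.40]
  [  -0.35    -0.05    -0.20     0.60]
Compute the cofactors C_ij = (−1)^(i+j)·(3×3 minor ij) of I−A; the adjugate is their transpose:
adj(I−A) = Cᵀ =
  [ 0.326625   0.212875   0.208000   0.183625]
  [ 0.125625   0.248375   0.111500   0.105500]
  [ 0.376875   0.335625   0.495375   0.389625]
  [ 0.326625   0.256750   0.295750   0.490750]
det(I−A) = Σ_j (I−A)_1j·C_1j = (1.00)(0.326625) + (-0.40)(0.125625) + (-0.30)(0.376875) + (-0.05)(0.326625) = 0.14698125
(I − A)⁻¹ = adj(I−A) / det(I−A) ≈
  [   2.2222     1.4483     1.4151     1.2493]
  [   0.8547     1.6898     0.7586     0.7178]
  [   2.5641     2.2835     3.3703     2.6508]
  [   2.2222     1.7468     2.0122     3.3389]
x = (I − A)⁻¹ d = adj(I−A)·d / det(I−A), with det(I−A) = 0.14698125:
  x_P = (0.326625·425 + 0.212875·975 + 0.208000·500 + 0.183625·975) / 0.14698125 = 629.403125 / 0.14698125 ≈ 4282.2
  x_T = (0.125625·425 + 0.248375·975 + 0.111500·500 + 0.105500·975) / 0.14698125 = 454.16875 / 0.14698125 ≈ 3090.0
  x_M = (0.376875·425 + 0.335625·975 + 0.495375·500 + 0.389625·975) / 0.14698125 = 1114.978125 / 0.14698125 ≈ 7585.9
  x_R = (0.326625·425 + 0.256750·975 + 0.295750·500 + 0.490750·975) / 0.14698125 = 1015.503125 / 0.14698125 ≈ 6909.1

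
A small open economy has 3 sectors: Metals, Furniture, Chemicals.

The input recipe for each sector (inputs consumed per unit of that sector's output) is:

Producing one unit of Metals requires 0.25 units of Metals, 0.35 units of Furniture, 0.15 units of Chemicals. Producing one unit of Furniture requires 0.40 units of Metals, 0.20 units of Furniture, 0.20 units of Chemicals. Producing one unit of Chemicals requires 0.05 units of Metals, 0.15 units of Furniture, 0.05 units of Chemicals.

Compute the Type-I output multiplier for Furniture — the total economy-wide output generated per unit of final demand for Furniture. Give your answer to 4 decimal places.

m_2 = 3.2955

I − A =
  [   0.75    -0.40    -0.05]
  [  -0.35     0.80    -0.15]
  [  -0.15    -0.20     0.95]
Cofactors of I−A, C_ij = (−1)^(i+j)·(minor ij) (rows/columns in the sector order above):
  C_11 = (0.80)(0.95) − (-0.15)(-0.20) = 0.7300
  C_12 = −[(-0.35)(0.95) − (-0.15)(-0.15)] = 0.3550
  C_13 = (-0.35)(-0.20) − (0.80)(-0.15) = 0.1900
  C_21 = −[(-0.40)(0.95) − (-0.05)(-0.20)] = 0.3900
  C_22 = (0.75)(0.95) − (-0.05)(-0.15) = 0.7050
  C_23 = −[(0.75)(-0.20) − (-0.40)(-0.15)] = 0.2100
  C_31 = (-0.40)(-0.15) − (-0.05)(0.80) = 0.1000
  C_32 = −[(0.75)(-0.15) − (-0.05)(-0.35)] = 0.1300
  C_33 = (0.75)(0.80) − (-0.40)(-0.35) = 0.4600
det(I−A) = Σ_j (I−A)_1j·C_1j = (0.75)(0.7300) + (-0.40)(0.3550) + (-0.05)(0.1900) = 0.3960
adj(I−A) = Cᵀ =
  [ 0.7300   0.3900   0.1000]
  [ 0.3550   0.7050   0.1300]
  [ 0.1900   0.2100   0.4600]
(I − A)⁻¹ = adj(I−A) / det(I−A) ≈
  [   1.84343     0.98485     0.25253]
  [   0.89646     1.78030     0.32828]
  [   0.47980     0.53030     1.16162]
The output multiplier for sector j is the column-j sum of the Leontief inverse (I − A)⁻¹ = adj(I−A) / det(I−A).
Column 2 of adj(I−A): (0.3900, 0.7050, 0.2100); det(I−A) = 0.3960.
m_2 = (0.3900 + 0.7050 + 0.2100) / 0.3960 = 1.305 / 0.3960 ≈ 3.2955.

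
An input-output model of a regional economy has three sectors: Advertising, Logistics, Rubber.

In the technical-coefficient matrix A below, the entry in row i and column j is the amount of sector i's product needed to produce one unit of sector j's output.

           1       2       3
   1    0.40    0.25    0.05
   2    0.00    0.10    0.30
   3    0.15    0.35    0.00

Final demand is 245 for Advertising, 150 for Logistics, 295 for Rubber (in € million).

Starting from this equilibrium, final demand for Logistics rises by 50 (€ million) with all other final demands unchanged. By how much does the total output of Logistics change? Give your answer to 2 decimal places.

I − A =
  [   0.60    -0.25    -0.05]
  [   0.00     0.90    -0.30]
  [  -0.15    -0.35     1.00]
Cofactors of I−A, C_ij = (−1)^(i+j)·(minor ij) (rows/columns in the sector order above):
  C_11 = (0.90)(1.00) − (-0.30)(-0.35) = 0.7950
  C_12 = −[(0.00)(1.00) − (-0.30)(-0.15)] = 0.0450
  C_13 = (0.00)(-0.35) − (0.90)(-0.15) = 0.1350
  C_21 = −[(-0.25)(1.00) − (-0.05)(-0.35)] = 0.2675
  C_22 = (0.60)(1.00) − (-0.05)(-0.15) = 0.5925
  C_23 = −[(0.60)(-0.35) − (-0.25)(-0.15)] = 0.2475
  C_31 = (-0.25)(-0.30) − (-0.05)(0.90) = 0.1200
  C_32 = −[(0.60)(-0.30) − (-0.05)(0.00)] = 0.1800
  C_33 = (0.60)(0.90) − (-0.25)(0.00) = 0.5400
det(I−A) = Σ_j (I−A)_1j·C_1j = (0.60)(0.7950) + (-0.25)(0.0450) + (-0.05)(0.1350) = 0.4590
adj(I−A) = Cᵀ =
  [ 0.7950   0.2675   0.1200]
  [ 0.0450   0.5925   0.1800]
  [ 0.1350   0.2475   0.5400]
(I − A)⁻¹ = adj(I−A) / det(I−A) ≈
  [   1.7320     0.5828     0.2614]
  [   0.0980     1.2908     0.3922]
  [   0.2941     0.5392     1.1765]
Δx = (I − A)⁻¹ Δd with Δd having +50 in the Logistics component and 0 elsewhere.
So Δx_2 = L_22 · (+50), where L_22 = adj(I−A)_22 / det(I−A) = 0.5925 / 0.4590.
Δx_2 = 0.5925 × (+50) / 0.4590 = 29.625 / 0.4590 ≈ 64.54.

Δx_2 = 64.54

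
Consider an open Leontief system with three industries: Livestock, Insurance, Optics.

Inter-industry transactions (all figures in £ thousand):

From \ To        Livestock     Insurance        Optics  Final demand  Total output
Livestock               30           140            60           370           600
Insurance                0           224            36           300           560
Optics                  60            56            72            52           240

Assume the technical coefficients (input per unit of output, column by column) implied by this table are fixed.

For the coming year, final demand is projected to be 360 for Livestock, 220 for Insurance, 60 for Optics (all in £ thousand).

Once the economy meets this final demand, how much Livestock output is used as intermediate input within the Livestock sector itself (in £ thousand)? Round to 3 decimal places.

z_11 = 27.466

Technical coefficients a_ij = z_ij / X_j:
  a_11 = 30/600 = 0.05, a_21 = 0/600 = 0.00, a_31 = 60/600 = 0.10
  a_12 = 140/560 = 0.25, a_22 = 224/560 = 0.40, a_32 = 56/560 = 0.10
  a_13 = 60/240 = 0.25, a_23 = 36/240 = 0.15, a_33 = 72/240 = 0.30
I − A =
  [   0.95    -0.25    -0.25]
  [   0.00     0.60    -0.15]
  [  -0.10    -0.10     0.70]
Cofactors of I−A, C_ij = (−1)^(i+j)·(minor ij) (rows/columns in the sector order above):
  C_11 = (0.60)(0.70) − (-0.15)(-0.10) = 0.4050
  C_12 = −[(0.00)(0.70) − (-0.15)(-0.10)] = 0.0150
  C_13 = (0.00)(-0.10) − (0.60)(-0.10) = 0.0600
  C_21 = −[(-0.25)(0.70) − (-0.25)(-0.10)] = 0.2000
  C_22 = (0.95)(0.70) − (-0.25)(-0.10) = 0.6400
  C_23 = −[(0.95)(-0.10) − (-0.25)(-0.10)] = 0.1200
  C_31 = (-0.25)(-0.15) − (-0.25)(0.60) = 0.1875
  C_32 = −[(0.95)(-0.15) − (-0.25)(0.00)] = 0.1425
  C_33 = (0.95)(0.60) − (-0.25)(0.00) = 0.5700
det(I−A) = Σ_j (I−A)_1j·C_1j = (0.95)(0.4050) + (-0.25)(0.0150) + (-0.25)(0.0600) = 0.3660
adj(I−A) = Cᵀ =
  [ 0.4050   0.2000   0.1875]
  [ 0.0150   0.6400   0.1425]
  [ 0.0600   0.1200   0.5700]
(I − A)⁻¹ = adj(I−A) / det(I−A) ≈
  [   1.1066     0.5464     0.5123]
  [   0.0410     1.7486     0.3893]
  [   0.1639     0.3279     1.5574]
First solve x = (I − A)⁻¹ d = adj(I−A)·d / det(I−A); in particular x_1 = (0.4050·360 + 0.2000·220 + 0.1875·60) / 0.3660 = 201.05 / 0.3660 ≈ 549.31694.
Intermediate flow from 1 to 1: z_11 = a_11 · x_1 = 0.05 × 201.05 / 0.3660 = 10.0525 / 0.3660 ≈ 27.466.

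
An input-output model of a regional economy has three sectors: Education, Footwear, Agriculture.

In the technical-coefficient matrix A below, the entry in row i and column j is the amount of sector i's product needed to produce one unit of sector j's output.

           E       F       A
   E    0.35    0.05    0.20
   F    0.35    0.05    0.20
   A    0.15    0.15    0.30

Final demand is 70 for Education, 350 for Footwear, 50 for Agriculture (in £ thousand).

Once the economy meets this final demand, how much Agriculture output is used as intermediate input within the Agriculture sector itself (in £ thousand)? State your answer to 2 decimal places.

z_AA = 67.00

I − A =
  [   0.65    -0.05    -0.20]
  [  -0.35     0.95    -0.20]
  [  -0.15    -0.15     0.70]
Cofactors of I−A, C_ij = (−1)^(i+j)·(minor ij) (rows/columns in the sector order above):
  C_11 = (0.95)(0.70) − (-0.20)(-0.15) = 0.6350
  C_12 = −[(-0.35)(0.70) − (-0.20)(-0.15)] = 0.2750
  C_13 = (-0.35)(-0.15) − (0.95)(-0.15) = 0.1950
  C_21 = −[(-0.05)(0.70) − (-0.20)(-0.15)] = 0.0650
  C_22 = (0.65)(0.70) − (-0.20)(-0.15) = 0.4250
  C_23 = −[(0.65)(-0.15) − (-0.05)(-0.15)] = 0.1050
  C_31 = (-0.05)(-0.20) − (-0.20)(0.95) = 0.2000
  C_32 = −[(0.65)(-0.20) − (-0.20)(-0.35)] = 0.2000
  C_33 = (0.65)(0.95) − (-0.05)(-0.35) = 0.6000
det(I−A) = Σ_j (I−A)_1j·C_1j = (0.65)(0.6350) + (-0.05)(0.2750) + (-0.20)(0.1950) = 0.3600
adj(I−A) = Cᵀ =
  [ 0.6350   0.0650   0.2000]
  [ 0.2750   0.4250   0.2000]
  [ 0.1950   0.1050   0.6000]
(I − A)⁻¹ = adj(I−A) / det(I−A) ≈
  [   1.7639     0.1806     0.5556]
  [   0.7639     1.1806     0.5556]
  [   0.5417     0.2917     1.6667]
First solve x = (I − A)⁻¹ d = adj(I−A)·d / det(I−A); in particular x_A = (0.1950·70 + 0.1050·350 + 0.6000·50) / 0.3600 = 80.40 / 0.3600 ≈ 223.3333.
Intermediate flow from A to A: z_AA = a_AA · x_A = 0.30 × 80.40 / 0.3600 = 24.12 / 0.3600 = 67.00.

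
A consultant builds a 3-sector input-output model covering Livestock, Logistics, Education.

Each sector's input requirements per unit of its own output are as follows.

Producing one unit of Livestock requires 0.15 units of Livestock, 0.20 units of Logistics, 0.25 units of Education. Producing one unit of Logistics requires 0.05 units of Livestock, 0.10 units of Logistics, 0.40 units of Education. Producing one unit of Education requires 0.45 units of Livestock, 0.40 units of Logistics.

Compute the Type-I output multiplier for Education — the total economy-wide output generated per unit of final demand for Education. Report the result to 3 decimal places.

m_3 = 3.377

I − A =
  [   0.85    -0.05    -0.45]
  [  -0.20     0.90    -0.40]
  [  -0.25    -0.40     1.00]
Cofactors of I−A, C_ij = (−1)^(i+j)·(minor ij) (rows/columns in the sector order above):
  C_11 = (0.90)(1.00) − (-0.40)(-0.40) = 0.7400
  C_12 = −[(-0.20)(1.00) − (-0.40)(-0.25)] = 0.3000
  C_13 = (-0.20)(-0.40) − (0.90)(-0.25) = 0.3050
  C_21 = −[(-0.05)(1.00) − (-0.45)(-0.40)] = 0.2300
  C_22 = (0.85)(1.00) − (-0.45)(-0.25) = 0.7375
  C_23 = −[(0.85)(-0.40) − (-0.05)(-0.25)] = 0.3525
  C_31 = (-0.05)(-0.40) − (-0.45)(0.90) = 0.4250
  C_32 = −[(0.85)(-0.40) − (-0.45)(-0.20)] = 0.4300
  C_33 = (0.85)(0.90) − (-0.05)(-0.20) = 0.7550
det(I−A) = Σ_j (I−A)_1j·C_1j = (0.85)(0.7400) + (-0.05)(0.3000) + (-0.45)(0.3050) = 0.47675
adj(I−A) = Cᵀ =
  [ 0.7400   0.2300   0.4250]
  [ 0.3000   0.7375   0.4300]
  [ 0.3050   0.3525   0.7550]
(I − A)⁻¹ = adj(I−A) / det(I−A) ≈
  [   1.5522     0.4824     0.8915]
  [   0.6293     1.5469     0.9019]
  [   0.6397     0.7394     1.5836]
The output multiplier for sector j is the column-j sum of the Leontief inverse (I − A)⁻¹ = adj(I−A) / det(I−A).
Column 3 of adj(I−A): (0.4250, 0.4300, 0.7550); det(I−A) = 0.47675.
m_3 = (0.4250 + 0.4300 + 0.7550) / 0.47675 = 1.61 / 0.47675 ≈ 3.377.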